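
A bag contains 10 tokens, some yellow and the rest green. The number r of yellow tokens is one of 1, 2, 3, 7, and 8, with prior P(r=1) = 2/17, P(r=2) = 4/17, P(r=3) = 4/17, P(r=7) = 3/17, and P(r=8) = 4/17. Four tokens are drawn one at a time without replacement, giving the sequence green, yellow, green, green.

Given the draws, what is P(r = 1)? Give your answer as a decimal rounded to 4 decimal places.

Compute the likelihood of the observed sequence for each case: P(data | r = 1) = (9/10)(1/9)(8/8)(7/7) = 0.1; P(data | r = 2) = (8/10)(2/9)(7/8)(6/7) = 0.13333; P(data | r = 3) = (7/10)(3/9)(6/8)(5/7) = 0.125; P(data | r = 7) = (3/10)(7/9)(2/8)(1/7) = 0.0083333; P(data | r = 8) = (2/10)(8/9)(1/8)(0/7) = 0.
Multiplying each by its prior: 2/17 · 0.1 = 0.011765, 4/17 · 0.13333 = 0.031373, 4/17 · 0.125 = 0.029412, 3/17 · 0.0083333 = 0.0014706, 4/17 · 0 = 0; these sum to 0.07402.
Therefore the posterior P(r = 1 | data) = (0.011765) / (0.07402) = 0.15894.

0.1589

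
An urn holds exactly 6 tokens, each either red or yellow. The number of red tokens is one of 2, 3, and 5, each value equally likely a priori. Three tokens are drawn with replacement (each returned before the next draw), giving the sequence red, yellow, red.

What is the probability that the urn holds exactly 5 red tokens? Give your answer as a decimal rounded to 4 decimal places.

0.3676

For each hypothesis, P(data | H) works out to: P(data | r = 2) = (2/6)(4/6)(2/6) = 2/27; P(data | r = 3) = (3/6)(3/6)(3/6) = 1/8; P(data | r = 5) = (5/6)(1/6)(5/6) = 25/216.
Multiplying each by its prior: 1/3 · 2/27 = 2/81, 1/3 · 1/8 = 1/24, 1/3 · 25/216 = 25/648; summing to 17/162.
So P(r = 5 | data) = (25/648) / (17/162) = 25/68.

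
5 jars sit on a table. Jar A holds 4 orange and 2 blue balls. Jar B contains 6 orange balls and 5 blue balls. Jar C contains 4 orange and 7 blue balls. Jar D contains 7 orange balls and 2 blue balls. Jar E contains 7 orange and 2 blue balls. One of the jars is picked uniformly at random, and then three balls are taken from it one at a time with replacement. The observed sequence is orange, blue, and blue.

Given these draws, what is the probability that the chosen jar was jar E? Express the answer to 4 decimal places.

0.0935

Compute the likelihood of the observed sequence for each case: P(data | jar A) = (4/6)(2/6)(2/6) = 0.074074; P(data | jar B) = (6/11)(5/11)(5/11) = 0.1127; P(data | jar C) = (4/11)(7/11)(7/11) = 0.14726; P(data | jar D) = (7/9)(2/9)(2/9) = 0.038409; P(data | jar E) = (7/9)(2/9)(2/9) = 0.038409.
Weighting by the prior gives 1/5 · 0.074074 = 0.014815, 1/5 · 0.1127 = 0.022539, 1/5 · 0.14726 = 0.029452, 1/5 · 0.038409 = 0.0076818, 1/5 · 0.038409 = 0.0076818; these sum to 0.082169.
By Bayes' rule, P(jar E | data) = (0.0076818) / (0.082169) = 0.093487.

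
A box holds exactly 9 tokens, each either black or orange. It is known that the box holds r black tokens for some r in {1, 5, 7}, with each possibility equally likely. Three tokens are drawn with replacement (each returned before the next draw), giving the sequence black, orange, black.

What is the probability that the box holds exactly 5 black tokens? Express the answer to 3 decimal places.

0.485

The likelihood of the observed sequence under each hypothesis: P(data | r = 1) = (1/9)(8/9)(1/9) = 0.010974; P(data | r = 5) = (5/9)(4/9)(5/9) = 0.13717; P(data | r = 7) = (7/9)(2/9)(7/9) = 0.13443.
The prior-weighted likelihoods are 1/3 · 0.010974 = 0.003658, 1/3 · 0.13717 = 0.045725, 1/3 · 0.13443 = 0.04481; with total 0.094193.
By Bayes' rule, P(r = 5 | data) = (0.045725) / (0.094193) = 0.48544.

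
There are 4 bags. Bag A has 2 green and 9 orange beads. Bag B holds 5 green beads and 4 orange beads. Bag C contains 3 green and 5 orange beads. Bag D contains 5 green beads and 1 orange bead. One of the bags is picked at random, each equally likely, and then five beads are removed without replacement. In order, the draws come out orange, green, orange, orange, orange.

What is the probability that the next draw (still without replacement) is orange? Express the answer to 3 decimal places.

0.638

Compute the likelihood of the observed sequence for each case: P(data | bag A) = (9/11)(2/10)(8/9)(7/8)(6/7) = 0.10909; P(data | bag B) = (4/9)(5/8)(3/7)(2/6)(1/5) = 0.0079365; P(data | bag C) = (5/8)(3/7)(4/6)(3/5)(2/4) = 0.053571; P(data | bag D) = (1/6)(5/5)(0/4) = 0.
Multiplying each by its prior: 1/4 · 0.10909 = 0.027273, 1/4 · 0.0079365 = 0.0019841, 1/4 · 0.053571 = 0.013393, 1/4 · 0 = 0; summing to 0.04265.
The posterior is then P(bag A | data) = 0.63946, P(bag B | data) = 0.046521, P(bag C | data) = 0.31402, P(bag D | data) = 0.
The predictive probability is P(orange next | data) = (5/6)(0.63946) + (0)(0.046521) + (1/3)(0.31402) = 0.63756.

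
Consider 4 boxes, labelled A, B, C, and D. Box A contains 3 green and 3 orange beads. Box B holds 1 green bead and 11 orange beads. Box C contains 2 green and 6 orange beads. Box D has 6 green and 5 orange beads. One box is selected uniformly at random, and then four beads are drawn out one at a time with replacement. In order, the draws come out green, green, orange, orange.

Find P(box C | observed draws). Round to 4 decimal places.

Under each hypothesis, the probability of the observed sequence is: P(data | box A) = (3/6)(3/6)(3/6)(3/6) = 0.0625; P(data | box B) = (1/12)(1/12)(11/12)(11/12) = 0.0058353; P(data | box C) = (2/8)(2/8)(6/8)(6/8) = 0.035156; P(data | box D) = (6/11)(6/11)(5/11)(5/11) = 0.061471.
Multiplying each by its prior: 1/4 · 0.0625 = 0.015625, 1/4 · 0.0058353 = 0.0014588, 1/4 · 0.035156 = 0.0087891, 1/4 · 0.061471 = 0.015368; these sum to 0.041241.
So P(box C | data) = (0.0087891) / (0.041241) = 0.21312.

0.2131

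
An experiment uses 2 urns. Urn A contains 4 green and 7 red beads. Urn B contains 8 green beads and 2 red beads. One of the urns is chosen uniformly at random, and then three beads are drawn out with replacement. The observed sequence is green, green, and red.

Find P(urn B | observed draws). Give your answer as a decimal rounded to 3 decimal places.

The likelihood of the observed sequence under each hypothesis: P(data | urn A) = (4/11)(4/11)(7/11) = 0.084147; P(data | urn B) = (8/10)(8/10)(2/10) = 0.128.
Multiplying each by its prior: 1/2 · 0.084147 = 0.042074, 1/2 · 0.128 = 0.064; with total 0.10607.
Therefore the posterior P(urn B | data) = (0.064) / (0.10607) = 0.60335.

0.603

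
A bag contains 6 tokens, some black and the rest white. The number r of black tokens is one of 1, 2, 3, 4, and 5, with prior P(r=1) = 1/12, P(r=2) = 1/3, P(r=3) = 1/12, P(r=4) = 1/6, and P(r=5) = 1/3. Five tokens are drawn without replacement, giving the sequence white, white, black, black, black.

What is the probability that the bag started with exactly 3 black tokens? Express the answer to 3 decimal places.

0.273

Under each hypothesis, the probability of the observed sequence is: P(data | r = 1) = (5/6)(4/5)(1/4)(0/3) = 0; P(data | r = 2) = (4/6)(3/5)(2/4)(1/3)(0/2) = 0; P(data | r = 3) = (3/6)(2/5)(3/4)(2/3)(1/2) = 1/20; P(data | r = 4) = (2/6)(1/5)(4/4)(3/3)(2/2) = 1/15; P(data | r = 5) = (1/6)(0/5) = 0.
Weighting by the prior gives 1/12 · 0 = 0, 1/3 · 0 = 0, 1/12 · 1/20 = 1/240, 1/6 · 1/15 = 1/90, 1/3 · 0 = 0; with total 11/720.
By Bayes' rule, P(r = 3 | data) = (1/240) / (11/720) = 3/11.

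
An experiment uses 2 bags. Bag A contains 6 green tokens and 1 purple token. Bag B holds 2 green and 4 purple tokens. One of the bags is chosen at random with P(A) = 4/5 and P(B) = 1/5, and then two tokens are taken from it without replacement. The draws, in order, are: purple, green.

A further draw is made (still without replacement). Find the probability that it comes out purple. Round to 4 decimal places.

Under each hypothesis, the probability of the observed sequence is: P(data | bag A) = (1/7)(6/6) = 1/7; P(data | bag B) = (4/6)(2/5) = 4/15.
Multiplying each by its prior: 4/5 · 1/7 = 4/35, 1/5 · 4/15 = 4/75; with total 88/525.
Normalising, the posterior is P(bag A | data) = 15/22, P(bag B | data) = 7/22.
The predictive probability is P(purple next | data) = (0)(15/22) + (3/4)(7/22) = 21/88.

0.2386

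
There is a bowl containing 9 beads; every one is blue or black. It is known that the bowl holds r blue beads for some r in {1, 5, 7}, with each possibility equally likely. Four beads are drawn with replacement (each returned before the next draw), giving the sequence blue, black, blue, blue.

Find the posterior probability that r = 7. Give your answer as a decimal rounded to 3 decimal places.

Compute the likelihood of the observed sequence for each case: P(data | r = 1) = (1/9)(8/9)(1/9)(1/9) = 0.0012193; P(data | r = 5) = (5/9)(4/9)(5/9)(5/9) = 0.076208; P(data | r = 7) = (7/9)(2/9)(7/9)(7/9) = 0.10456.
The prior-weighted likelihoods are 1/3 · 0.0012193 = 0.00040644, 1/3 · 0.076208 = 0.025403, 1/3 · 0.10456 = 0.034852; summing to 0.060661.
Hence P(r = 7 | data) = (0.034852) / (0.060661) = 0.57454.

0.575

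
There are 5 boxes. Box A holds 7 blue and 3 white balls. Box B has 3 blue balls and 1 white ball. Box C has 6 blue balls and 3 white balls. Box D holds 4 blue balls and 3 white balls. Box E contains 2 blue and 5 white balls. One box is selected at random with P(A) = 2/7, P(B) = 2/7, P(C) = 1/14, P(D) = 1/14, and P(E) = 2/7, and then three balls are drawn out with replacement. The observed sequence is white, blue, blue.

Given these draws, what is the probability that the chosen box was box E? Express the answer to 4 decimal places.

0.1395

The likelihood of the observed sequence under each hypothesis: P(data | box A) = (3/10)(7/10)(7/10) = 0.147; P(data | box B) = (1/4)(3/4)(3/4) = 0.14062; P(data | box C) = (3/9)(6/9)(6/9) = 0.14815; P(data | box D) = (3/7)(4/7)(4/7) = 0.13994; P(data | box E) = (5/7)(2/7)(2/7) = 0.058309.
The prior-weighted likelihoods are 2/7 · 0.147 = 0.042, 2/7 · 0.14062 = 0.040179, 1/14 · 0.14815 = 0.010582, 1/14 · 0.13994 = 0.0099958, 2/7 · 0.058309 = 0.01666; these sum to 0.11942.
So P(box E | data) = (0.01666) / (0.11942) = 0.13951.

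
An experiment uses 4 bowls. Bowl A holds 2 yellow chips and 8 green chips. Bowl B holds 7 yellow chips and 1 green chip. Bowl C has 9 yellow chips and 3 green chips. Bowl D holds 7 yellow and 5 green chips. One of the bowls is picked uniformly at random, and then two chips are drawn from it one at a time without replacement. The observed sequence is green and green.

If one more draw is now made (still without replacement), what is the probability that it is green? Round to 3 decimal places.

For each hypothesis, P(data | H) works out to: P(data | bowl A) = (8/10)(7/9) = 0.62222; P(data | bowl B) = (1/8)(0/7) = 0; P(data | bowl C) = (3/12)(2/11) = 0.045455; P(data | bowl D) = (5/12)(4/11) = 0.15152.
Weighting by the prior gives 1/4 · 0.62222 = 0.15556, 1/4 · 0 = 0, 1/4 · 0.045455 = 0.011364, 1/4 · 0.15152 = 0.037879; with total 0.2048.
Dividing through by the total gives posterior P(bowl A | data) = 0.75956, P(bowl B | data) = 0, P(bowl C | data) = 0.055487, P(bowl D | data) = 0.18496.
So P(green next | data) = Σ P(green next | H) P(H | data) = (3/4)(0.75956) + (1/10)(0.055487) + (3/10)(0.18496) = 0.6307.

0.631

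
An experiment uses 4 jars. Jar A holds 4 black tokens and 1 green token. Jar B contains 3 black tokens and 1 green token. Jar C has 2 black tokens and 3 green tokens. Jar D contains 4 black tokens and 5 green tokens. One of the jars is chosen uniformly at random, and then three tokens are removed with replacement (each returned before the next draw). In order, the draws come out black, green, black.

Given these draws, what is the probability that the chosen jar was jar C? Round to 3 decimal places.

0.202

Compute the likelihood of the observed sequence for each case: P(data | jar A) = (4/5)(1/5)(4/5) = 0.128; P(data | jar B) = (3/4)(1/4)(3/4) = 0.14062; P(data | jar C) = (2/5)(3/5)(2/5) = 0.096; P(data | jar D) = (4/9)(5/9)(4/9) = 0.10974.
Multiplying each by its prior: 1/4 · 0.128 = 0.032, 1/4 · 0.14062 = 0.035156, 1/4 · 0.096 = 0.024, 1/4 · 0.10974 = 0.027435; with total 0.11859.
By Bayes' rule, P(jar C | data) = (0.024) / (0.11859) = 0.20238.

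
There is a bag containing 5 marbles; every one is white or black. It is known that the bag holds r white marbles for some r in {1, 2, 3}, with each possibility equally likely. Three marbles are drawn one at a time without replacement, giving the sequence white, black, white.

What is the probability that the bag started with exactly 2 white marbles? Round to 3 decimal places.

The likelihood of the observed sequence under each hypothesis: P(data | r = 1) = (1/5)(4/4)(0/3) = 0; P(data | r = 2) = (2/5)(3/4)(1/3) = 1/10; P(data | r = 3) = (3/5)(2/4)(2/3) = 1/5.
Weighting by the prior gives 1/3 · 0 = 0, 1/3 · 1/10 = 1/30, 1/3 · 1/5 = 1/15; summing to 1/10.
So P(r = 2 | data) = (1/30) / (1/10) = 1/3.

0.333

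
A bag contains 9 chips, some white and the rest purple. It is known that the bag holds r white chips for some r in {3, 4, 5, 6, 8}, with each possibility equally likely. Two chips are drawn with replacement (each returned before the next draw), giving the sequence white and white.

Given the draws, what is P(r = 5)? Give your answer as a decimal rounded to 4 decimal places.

0.1667

Under each hypothesis, the probability of the observed sequence is: P(data | r = 3) = (3/9)(3/9) = 1/9; P(data | r = 4) = (4/9)(4/9) = 16/81; P(data | r = 5) = (5/9)(5/9) = 25/81; P(data | r = 6) = (6/9)(6/9) = 4/9; P(data | r = 8) = (8/9)(8/9) = 64/81.
The prior-weighted likelihoods are 1/5 · 1/9 = 1/45, 1/5 · 16/81 = 16/405, 1/5 · 25/81 = 5/81, 1/5 · 4/9 = 4/45, 1/5 · 64/81 = 64/405; with total 10/27.
So P(r = 5 | data) = (5/81) / (10/27) = 1/6.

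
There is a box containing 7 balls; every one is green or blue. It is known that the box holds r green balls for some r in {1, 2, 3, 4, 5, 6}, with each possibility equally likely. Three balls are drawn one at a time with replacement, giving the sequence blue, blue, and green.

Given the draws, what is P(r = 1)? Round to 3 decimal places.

Under each hypothesis, the probability of the observed sequence is: P(data | r = 1) = (6/7)(6/7)(1/7) = 0.10496; P(data | r = 2) = (5/7)(5/7)(2/7) = 0.14577; P(data | r = 3) = (4/7)(4/7)(3/7) = 0.13994; P(data | r = 4) = (3/7)(3/7)(4/7) = 0.10496; P(data | r = 5) = (2/7)(2/7)(5/7) = 0.058309; P(data | r = 6) = (1/7)(1/7)(6/7) = 0.017493.
Weighting by the prior gives 1/6 · 0.10496 = 0.017493, 1/6 · 0.14577 = 0.024295, 1/6 · 0.13994 = 0.023324, 1/6 · 0.10496 = 0.017493, 1/6 · 0.058309 = 0.0097182, 1/6 · 0.017493 = 0.0029155; these sum to 0.095238.
By Bayes' rule, P(r = 1 | data) = (0.017493) / (0.095238) = 0.18367.

0.184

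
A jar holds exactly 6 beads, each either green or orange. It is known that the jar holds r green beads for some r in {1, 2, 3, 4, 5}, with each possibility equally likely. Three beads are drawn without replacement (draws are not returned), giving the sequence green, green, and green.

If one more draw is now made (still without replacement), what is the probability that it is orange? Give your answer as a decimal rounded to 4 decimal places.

The likelihood of the observed sequence under each hypothesis: P(data | r = 1) = (1/6)(0/5) = 0; P(data | r = 2) = (2/6)(1/5)(0/4) = 0; P(data | r = 3) = (3/6)(2/5)(1/4) = 1/20; P(data | r = 4) = (4/6)(3/5)(2/4) = 1/5; P(data | r = 5) = (5/6)(4/5)(3/4) = 1/2.
Weighting by the prior gives 1/5 · 0 = 0, 1/5 · 0 = 0, 1/5 · 1/20 = 1/100, 1/5 · 1/5 = 1/25, 1/5 · 1/2 = 1/10; with total 3/20.
Dividing through by the total gives posterior P(r = 1 | data) = 0, P(r = 2 | data) = 0, P(r = 3 | data) = 1/15, P(r = 4 | data) = 4/15, P(r = 5 | data) = 2/3.
Averaging over the posterior, P(orange next | data) = (1)(1/15) + (2/3)(4/15) + (1/3)(2/3) = 7/15.

0.4667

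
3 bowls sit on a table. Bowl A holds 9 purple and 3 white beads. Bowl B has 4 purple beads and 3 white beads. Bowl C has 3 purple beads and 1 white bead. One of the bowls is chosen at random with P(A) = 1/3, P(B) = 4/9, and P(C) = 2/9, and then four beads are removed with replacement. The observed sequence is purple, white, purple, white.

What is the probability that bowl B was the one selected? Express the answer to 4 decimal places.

Under each hypothesis, the probability of the observed sequence is: P(data | bowl A) = (9/12)(3/12)(9/12)(3/12) = 0.035156; P(data | bowl B) = (4/7)(3/7)(4/7)(3/7) = 0.059975; P(data | bowl C) = (3/4)(1/4)(3/4)(1/4) = 0.035156.
The prior-weighted likelihoods are 1/3 · 0.035156 = 0.011719, 4/9 · 0.059975 = 0.026656, 2/9 · 0.035156 = 0.0078125; with total 0.046187.
Hence P(bowl B | data) = (0.026656) / (0.046187) = 0.57712.

0.5771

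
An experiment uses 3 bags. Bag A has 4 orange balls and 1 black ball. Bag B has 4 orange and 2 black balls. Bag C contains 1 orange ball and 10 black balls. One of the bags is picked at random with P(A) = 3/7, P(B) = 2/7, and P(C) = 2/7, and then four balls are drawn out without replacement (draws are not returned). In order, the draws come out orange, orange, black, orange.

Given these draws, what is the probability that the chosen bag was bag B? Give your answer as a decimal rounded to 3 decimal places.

For each hypothesis, P(data | H) works out to: P(data | bag A) = (4/5)(3/4)(1/3)(2/2) = 1/5; P(data | bag B) = (4/6)(3/5)(2/4)(2/3) = 2/15; P(data | bag C) = (1/11)(0/10) = 0.
Multiplying each by its prior: 3/7 · 1/5 = 3/35, 2/7 · 2/15 = 4/105, 2/7 · 0 = 0; these sum to 13/105.
So P(bag B | data) = (4/105) / (13/105) = 4/13.

0.308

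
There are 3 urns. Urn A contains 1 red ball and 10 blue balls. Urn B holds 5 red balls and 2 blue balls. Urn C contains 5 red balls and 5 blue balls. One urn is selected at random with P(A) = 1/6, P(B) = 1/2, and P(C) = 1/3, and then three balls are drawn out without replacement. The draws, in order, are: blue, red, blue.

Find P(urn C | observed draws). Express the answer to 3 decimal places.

0.543

Compute the likelihood of the observed sequence for each case: P(data | urn A) = (10/11)(1/10)(9/9) = 0.090909; P(data | urn B) = (2/7)(5/6)(1/5) = 0.047619; P(data | urn C) = (5/10)(5/9)(4/8) = 0.13889.
The prior-weighted likelihoods are 1/6 · 0.090909 = 0.015152, 1/2 · 0.047619 = 0.02381, 1/3 · 0.13889 = 0.046296; these sum to 0.085257.
So P(urn C | data) = (0.046296) / (0.085257) = 0.54302.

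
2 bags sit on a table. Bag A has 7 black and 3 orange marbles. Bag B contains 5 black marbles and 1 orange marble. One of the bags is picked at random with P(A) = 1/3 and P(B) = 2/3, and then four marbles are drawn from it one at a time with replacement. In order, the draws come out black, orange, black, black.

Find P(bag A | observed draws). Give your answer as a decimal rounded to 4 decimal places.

0.3479

Under each hypothesis, the probability of the observed sequence is: P(data | bag A) = (7/10)(3/10)(7/10)(7/10) = 0.1029; P(data | bag B) = (5/6)(1/6)(5/6)(5/6) = 0.096451.
The prior-weighted likelihoods are 1/3 · 0.1029 = 0.0343, 2/3 · 0.096451 = 0.0643; summing to 0.0986.
Hence P(bag A | data) = (0.0343) / (0.0986) = 0.34787.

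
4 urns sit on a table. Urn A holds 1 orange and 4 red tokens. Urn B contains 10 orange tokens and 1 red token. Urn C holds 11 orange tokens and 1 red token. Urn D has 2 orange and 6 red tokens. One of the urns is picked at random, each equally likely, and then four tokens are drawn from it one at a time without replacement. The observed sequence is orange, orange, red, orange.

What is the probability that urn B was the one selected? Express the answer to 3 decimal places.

0.522

The likelihood of the observed sequence under each hypothesis: P(data | urn A) = (1/5)(0/4) = 0; P(data | urn B) = (10/11)(9/10)(1/9)(8/8) = 1/11; P(data | urn C) = (11/12)(10/11)(1/10)(9/9) = 1/12; P(data | urn D) = (2/8)(1/7)(6/6)(0/5) = 0.
Weighting by the prior gives 1/4 · 0 = 0, 1/4 · 1/11 = 1/44, 1/4 · 1/12 = 1/48, 1/4 · 0 = 0; with total 23/528.
So P(urn B | data) = (1/44) / (23/528) = 12/23.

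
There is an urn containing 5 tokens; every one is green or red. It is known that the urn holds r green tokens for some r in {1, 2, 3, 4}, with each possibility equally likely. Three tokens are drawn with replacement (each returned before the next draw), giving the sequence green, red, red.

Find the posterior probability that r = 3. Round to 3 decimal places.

0.240

Under each hypothesis, the probability of the observed sequence is: P(data | r = 1) = (1/5)(4/5)(4/5) = 16/125; P(data | r = 2) = (2/5)(3/5)(3/5) = 18/125; P(data | r = 3) = (3/5)(2/5)(2/5) = 12/125; P(data | r = 4) = (4/5)(1/5)(1/5) = 4/125.
Weighting by the prior gives 1/4 · 16/125 = 4/125, 1/4 · 18/125 = 9/250, 1/4 · 12/125 = 3/125, 1/4 · 4/125 = 1/125; with total 1/10.
Hence P(r = 3 | data) = (3/125) / (1/10) = 6/25.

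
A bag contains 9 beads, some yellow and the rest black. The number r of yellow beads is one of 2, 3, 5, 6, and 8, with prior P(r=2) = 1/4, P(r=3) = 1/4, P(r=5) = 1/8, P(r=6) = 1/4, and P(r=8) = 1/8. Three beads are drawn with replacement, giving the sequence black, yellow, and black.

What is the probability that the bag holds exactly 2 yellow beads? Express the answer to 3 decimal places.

The likelihood of the observed sequence under each hypothesis: P(data | r = 2) = (7/9)(2/9)(7/9) = 0.13443; P(data | r = 3) = (6/9)(3/9)(6/9) = 0.14815; P(data | r = 5) = (4/9)(5/9)(4/9) = 0.10974; P(data | r = 6) = (3/9)(6/9)(3/9) = 0.074074; P(data | r = 8) = (1/9)(8/9)(1/9) = 0.010974.
Multiplying each by its prior: 1/4 · 0.13443 = 0.033608, 1/4 · 0.14815 = 0.037037, 1/8 · 0.10974 = 0.013717, 1/4 · 0.074074 = 0.018519, 1/8 · 0.010974 = 0.0013717; these sum to 0.10425.
Therefore the posterior P(r = 2 | data) = (0.033608) / (0.10425) = 0.32237.

0.322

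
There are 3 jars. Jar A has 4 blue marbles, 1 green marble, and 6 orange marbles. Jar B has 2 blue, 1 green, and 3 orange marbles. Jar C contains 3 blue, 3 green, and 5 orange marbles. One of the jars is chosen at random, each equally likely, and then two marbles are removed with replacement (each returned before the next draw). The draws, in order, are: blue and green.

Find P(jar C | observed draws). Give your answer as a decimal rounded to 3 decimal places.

For each hypothesis, P(data | H) works out to: P(data | jar A) = (4/11)(1/11) = 0.033058; P(data | jar B) = (2/6)(1/6) = 0.055556; P(data | jar C) = (3/11)(3/11) = 0.07438.
The prior-weighted likelihoods are 1/3 · 0.033058 = 0.011019, 1/3 · 0.055556 = 0.018519, 1/3 · 0.07438 = 0.024793; these sum to 0.054331.
By Bayes' rule, P(jar C | data) = (0.024793) / (0.054331) = 0.45634.

0.456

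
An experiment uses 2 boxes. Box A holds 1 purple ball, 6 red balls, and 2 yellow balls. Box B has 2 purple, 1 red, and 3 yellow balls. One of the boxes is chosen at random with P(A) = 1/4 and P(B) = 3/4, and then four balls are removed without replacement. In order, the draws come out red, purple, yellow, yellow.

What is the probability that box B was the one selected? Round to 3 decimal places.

0.962

Under each hypothesis, the probability of the observed sequence is: P(data | box A) = (6/9)(1/8)(2/7)(1/6) = 0.0039683; P(data | box B) = (1/6)(2/5)(3/4)(2/3) = 0.033333.
Multiplying each by its prior: 1/4 · 0.0039683 = 0.00099206, 3/4 · 0.033333 = 0.025; these sum to 0.025992.
By Bayes' rule, P(box B | data) = (0.025) / (0.025992) = 0.96183.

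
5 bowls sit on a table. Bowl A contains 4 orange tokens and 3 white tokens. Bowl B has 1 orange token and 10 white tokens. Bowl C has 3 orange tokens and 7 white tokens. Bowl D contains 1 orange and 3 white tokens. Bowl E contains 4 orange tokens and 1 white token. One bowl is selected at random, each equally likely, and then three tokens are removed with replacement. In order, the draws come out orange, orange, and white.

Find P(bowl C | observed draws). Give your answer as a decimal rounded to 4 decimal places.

For each hypothesis, P(data | H) works out to: P(data | bowl A) = (4/7)(4/7)(3/7) = 0.13994; P(data | bowl B) = (1/11)(1/11)(10/11) = 0.0075131; P(data | bowl C) = (3/10)(3/10)(7/10) = 0.063; P(data | bowl D) = (1/4)(1/4)(3/4) = 0.046875; P(data | bowl E) = (4/5)(4/5)(1/5) = 0.128.
Weighting by the prior gives 1/5 · 0.13994 = 0.027988, 1/5 · 0.0075131 = 0.0015026, 1/5 · 0.063 = 0.0126, 1/5 · 0.046875 = 0.009375, 1/5 · 0.128 = 0.0256; summing to 0.077066.
Hence P(bowl C | data) = (0.0126) / (0.077066) = 0.1635.

0.1635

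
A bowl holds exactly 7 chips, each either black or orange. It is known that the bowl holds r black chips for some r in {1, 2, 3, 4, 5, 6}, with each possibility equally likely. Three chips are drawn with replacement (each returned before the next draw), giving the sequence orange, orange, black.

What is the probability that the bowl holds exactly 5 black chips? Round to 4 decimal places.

The likelihood of the observed sequence under each hypothesis: P(data | r = 1) = (6/7)(6/7)(1/7) = 0.10496; P(data | r = 2) = (5/7)(5/7)(2/7) = 0.14577; P(data | r = 3) = (4/7)(4/7)(3/7) = 0.13994; P(data | r = 4) = (3/7)(3/7)(4/7) = 0.10496; P(data | r = 5) = (2/7)(2/7)(5/7) = 0.058309; P(data | r = 6) = (1/7)(1/7)(6/7) = 0.017493.
Multiplying each by its prior: 1/6 · 0.10496 = 0.017493, 1/6 · 0.14577 = 0.024295, 1/6 · 0.13994 = 0.023324, 1/6 · 0.10496 = 0.017493, 1/6 · 0.058309 = 0.0097182, 1/6 · 0.017493 = 0.0029155; these sum to 0.095238.
By Bayes' rule, P(r = 5 | data) = (0.0097182) / (0.095238) = 0.10204.

0.1020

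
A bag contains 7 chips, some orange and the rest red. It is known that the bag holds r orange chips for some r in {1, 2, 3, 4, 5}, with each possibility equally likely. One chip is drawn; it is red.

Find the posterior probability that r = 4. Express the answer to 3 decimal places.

0.150

Under each hypothesis, the probability of this draw is: P(data | r = 1) = (6/7) = 6/7; P(data | r = 2) = (5/7) = 5/7; P(data | r = 3) = (4/7) = 4/7; P(data | r = 4) = (3/7) = 3/7; P(data | r = 5) = (2/7) = 2/7.
Multiplying each by its prior: 1/5 · 6/7 = 6/35, 1/5 · 5/7 = 1/7, 1/5 · 4/7 = 4/35, 1/5 · 3/7 = 3/35, 1/5 · 2/7 = 2/35; summing to 4/7.
By Bayes' rule, P(r = 4 | data) = (3/35) / (4/7) = 3/20.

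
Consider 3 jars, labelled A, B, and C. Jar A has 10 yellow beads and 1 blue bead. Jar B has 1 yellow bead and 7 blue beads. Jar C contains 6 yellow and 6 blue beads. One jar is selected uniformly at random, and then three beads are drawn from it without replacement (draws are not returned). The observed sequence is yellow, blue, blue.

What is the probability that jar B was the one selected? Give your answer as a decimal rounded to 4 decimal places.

For each hypothesis, P(data | H) works out to: P(data | jar A) = (10/11)(1/10)(0/9) = 0; P(data | jar B) = (1/8)(7/7)(6/6) = 1/8; P(data | jar C) = (6/12)(6/11)(5/10) = 3/22.
The prior-weighted likelihoods are 1/3 · 0 = 0, 1/3 · 1/8 = 1/24, 1/3 · 3/22 = 1/22; summing to 23/264.
Therefore the posterior P(jar B | data) = (1/24) / (23/264) = 11/23.

0.4783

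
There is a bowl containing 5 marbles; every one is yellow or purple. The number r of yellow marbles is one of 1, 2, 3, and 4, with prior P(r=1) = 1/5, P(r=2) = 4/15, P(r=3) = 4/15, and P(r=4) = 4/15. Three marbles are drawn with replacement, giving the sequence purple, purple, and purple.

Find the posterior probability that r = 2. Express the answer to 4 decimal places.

Compute the likelihood of the observed sequence for each case: P(data | r = 1) = (4/5)(4/5)(4/5) = 0.512; P(data | r = 2) = (3/5)(3/5)(3/5) = 0.216; P(data | r = 3) = (2/5)(2/5)(2/5) = 0.064; P(data | r = 4) = (1/5)(1/5)(1/5) = 0.008.
Multiplying each by its prior: 1/5 · 0.512 = 0.1024, 4/15 · 0.216 = 0.0576, 4/15 · 0.064 = 0.017067, 4/15 · 0.008 = 0.0021333; these sum to 0.1792.
Therefore the posterior P(r = 2 | data) = (0.0576) / (0.1792) = 0.32143.

0.3214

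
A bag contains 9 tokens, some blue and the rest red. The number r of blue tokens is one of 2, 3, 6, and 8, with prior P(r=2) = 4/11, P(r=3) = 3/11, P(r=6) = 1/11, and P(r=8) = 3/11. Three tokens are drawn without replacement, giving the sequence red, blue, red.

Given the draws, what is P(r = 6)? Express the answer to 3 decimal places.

0.056

The likelihood of the observed sequence under each hypothesis: P(data | r = 2) = (7/9)(2/8)(6/7) = 1/6; P(data | r = 3) = (6/9)(3/8)(5/7) = 5/28; P(data | r = 6) = (3/9)(6/8)(2/7) = 1/14; P(data | r = 8) = (1/9)(8/8)(0/7) = 0.
Multiplying each by its prior: 4/11 · 1/6 = 2/33, 3/11 · 5/28 = 15/308, 1/11 · 1/14 = 1/154, 3/11 · 0 = 0; summing to 107/924.
So P(r = 6 | data) = (1/154) / (107/924) = 6/107.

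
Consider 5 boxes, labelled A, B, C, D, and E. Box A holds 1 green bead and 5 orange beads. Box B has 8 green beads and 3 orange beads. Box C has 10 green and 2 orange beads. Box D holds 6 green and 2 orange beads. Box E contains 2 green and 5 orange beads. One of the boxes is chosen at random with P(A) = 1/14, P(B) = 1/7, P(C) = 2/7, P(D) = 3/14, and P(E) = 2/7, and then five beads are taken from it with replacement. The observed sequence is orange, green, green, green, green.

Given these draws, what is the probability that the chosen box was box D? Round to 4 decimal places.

The likelihood of the observed sequence under each hypothesis: P(data | box A) = (5/6)(1/6)(1/6)(1/6)(1/6) = 0.000643; P(data | box B) = (3/11)(8/11)(8/11)(8/11)(8/11) = 0.076299; P(data | box C) = (2/12)(10/12)(10/12)(10/12)(10/12) = 0.080376; P(data | box D) = (2/8)(6/8)(6/8)(6/8)(6/8) = 0.079102; P(data | box E) = (5/7)(2/7)(2/7)(2/7)(2/7) = 0.0047599.
The prior-weighted likelihoods are 1/14 · 0.000643 = 4.5929e-05, 1/7 · 0.076299 = 0.0109, 2/7 · 0.080376 = 0.022964, 3/14 · 0.079102 = 0.01695, 2/7 · 0.0047599 = 0.00136; with total 0.052221.
Therefore the posterior P(box D | data) = (0.01695) / (0.052221) = 0.32459.

0.3246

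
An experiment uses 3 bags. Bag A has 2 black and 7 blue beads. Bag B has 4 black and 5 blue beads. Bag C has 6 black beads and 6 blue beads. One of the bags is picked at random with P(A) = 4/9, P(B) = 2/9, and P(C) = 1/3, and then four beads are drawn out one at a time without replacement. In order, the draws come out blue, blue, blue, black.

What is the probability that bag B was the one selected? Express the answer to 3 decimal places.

0.177

Compute the likelihood of the observed sequence for each case: P(data | bag A) = (7/9)(6/8)(5/7)(2/6) = 5/36; P(data | bag B) = (5/9)(4/8)(3/7)(4/6) = 5/63; P(data | bag C) = (6/12)(5/11)(4/10)(6/9) = 2/33.
Weighting by the prior gives 4/9 · 5/36 = 5/81, 2/9 · 5/63 = 10/567, 1/3 · 2/33 = 2/99; with total 23/231.
Hence P(bag B | data) = (10/567) / (23/231) = 110/621.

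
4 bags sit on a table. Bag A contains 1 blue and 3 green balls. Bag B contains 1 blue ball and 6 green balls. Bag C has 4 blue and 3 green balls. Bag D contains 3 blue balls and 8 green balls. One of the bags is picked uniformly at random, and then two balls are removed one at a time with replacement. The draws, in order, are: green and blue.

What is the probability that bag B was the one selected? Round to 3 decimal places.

Under each hypothesis, the probability of the observed sequence is: P(data | bag A) = (3/4)(1/4) = 0.1875; P(data | bag B) = (6/7)(1/7) = 0.12245; P(data | bag C) = (3/7)(4/7) = 0.2449; P(data | bag D) = (8/11)(3/11) = 0.19835.
Weighting by the prior gives 1/4 · 0.1875 = 0.046875, 1/4 · 0.12245 = 0.030612, 1/4 · 0.2449 = 0.061224, 1/4 · 0.19835 = 0.049587; these sum to 0.1883.
Therefore the posterior P(bag B | data) = (0.030612) / (0.1883) = 0.16257.

0.163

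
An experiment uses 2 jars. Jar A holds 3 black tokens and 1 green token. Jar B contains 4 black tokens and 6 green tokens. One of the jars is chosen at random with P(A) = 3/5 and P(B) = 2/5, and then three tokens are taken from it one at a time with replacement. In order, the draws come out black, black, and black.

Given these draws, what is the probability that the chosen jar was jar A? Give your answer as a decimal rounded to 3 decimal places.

Compute the likelihood of the observed sequence for each case: P(data | jar A) = (3/4)(3/4)(3/4) = 0.42188; P(data | jar B) = (4/10)(4/10)(4/10) = 0.064.
Weighting by the prior gives 3/5 · 0.42188 = 0.25312, 2/5 · 0.064 = 0.0256; with total 0.27873.
By Bayes' rule, P(jar A | data) = (0.25312) / (0.27873) = 0.90815.

0.908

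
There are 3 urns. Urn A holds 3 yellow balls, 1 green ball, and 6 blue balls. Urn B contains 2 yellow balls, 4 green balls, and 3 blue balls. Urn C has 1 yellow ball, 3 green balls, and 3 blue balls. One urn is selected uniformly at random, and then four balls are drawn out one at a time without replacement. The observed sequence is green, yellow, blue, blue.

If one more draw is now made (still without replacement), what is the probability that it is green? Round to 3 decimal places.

Compute the likelihood of the observed sequence for each case: P(data | urn A) = (1/10)(3/9)(6/8)(5/7) = 0.017857; P(data | urn B) = (4/9)(2/8)(3/7)(2/6) = 0.015873; P(data | urn C) = (3/7)(1/6)(3/5)(2/4) = 0.021429.
The prior-weighted likelihoods are 1/3 · 0.017857 = 0.0059524, 1/3 · 0.015873 = 0.005291, 1/3 · 0.021429 = 0.0071429; summing to 0.018386.
The posterior is then P(urn A | data) = 0.32374, P(urn B | data) = 0.28777, P(urn C | data) = 0.38849.
So P(green next | data) = Σ P(green next | H) P(H | data) = (0)(0.32374) + (3/5)(0.28777) + (2/3)(0.38849) = 0.43165.

0.432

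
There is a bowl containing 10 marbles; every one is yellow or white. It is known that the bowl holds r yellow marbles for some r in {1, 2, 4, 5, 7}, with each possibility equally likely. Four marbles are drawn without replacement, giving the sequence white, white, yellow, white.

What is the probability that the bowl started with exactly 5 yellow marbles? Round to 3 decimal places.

Under each hypothesis, the probability of the observed sequence is: P(data | r = 1) = (9/10)(8/9)(1/8)(7/7) = 0.1; P(data | r = 2) = (8/10)(7/9)(2/8)(6/7) = 0.13333; P(data | r = 4) = (6/10)(5/9)(4/8)(4/7) = 0.095238; P(data | r = 5) = (5/10)(4/9)(5/8)(3/7) = 0.059524; P(data | r = 7) = (3/10)(2/9)(7/8)(1/7) = 0.0083333.
The prior-weighted likelihoods are 1/5 · 0.1 = 0.02, 1/5 · 0.13333 = 0.026667, 1/5 · 0.095238 = 0.019048, 1/5 · 0.059524 = 0.011905, 1/5 · 0.0083333 = 0.0016667; with total 0.079286.
So P(r = 5 | data) = (0.011905) / (0.079286) = 0.15015.

0.150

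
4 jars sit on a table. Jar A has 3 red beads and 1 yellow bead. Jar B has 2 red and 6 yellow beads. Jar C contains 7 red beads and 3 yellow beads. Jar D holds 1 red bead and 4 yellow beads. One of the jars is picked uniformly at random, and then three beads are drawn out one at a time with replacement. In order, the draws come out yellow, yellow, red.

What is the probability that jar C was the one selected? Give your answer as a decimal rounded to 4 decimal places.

0.1664

The likelihood of the observed sequence under each hypothesis: P(data | jar A) = (1/4)(1/4)(3/4) = 0.046875; P(data | jar B) = (6/8)(6/8)(2/8) = 0.14062; P(data | jar C) = (3/10)(3/10)(7/10) = 0.063; P(data | jar D) = (4/5)(4/5)(1/5) = 0.128.
Multiplying each by its prior: 1/4 · 0.046875 = 0.011719, 1/4 · 0.14062 = 0.035156, 1/4 · 0.063 = 0.01575, 1/4 · 0.128 = 0.032; these sum to 0.094625.
Hence P(jar C | data) = (0.01575) / (0.094625) = 0.16645.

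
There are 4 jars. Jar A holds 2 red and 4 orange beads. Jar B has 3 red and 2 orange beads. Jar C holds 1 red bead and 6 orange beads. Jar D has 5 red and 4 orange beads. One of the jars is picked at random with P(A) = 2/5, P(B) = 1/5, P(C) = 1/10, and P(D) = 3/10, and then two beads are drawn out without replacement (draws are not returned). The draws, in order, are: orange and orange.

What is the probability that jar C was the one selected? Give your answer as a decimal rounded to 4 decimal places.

The likelihood of the observed sequence under each hypothesis: P(data | jar A) = (4/6)(3/5) = 2/5; P(data | jar B) = (2/5)(1/4) = 1/10; P(data | jar C) = (6/7)(5/6) = 5/7; P(data | jar D) = (4/9)(3/8) = 1/6.
The prior-weighted likelihoods are 2/5 · 2/5 = 4/25, 1/5 · 1/10 = 1/50, 1/10 · 5/7 = 1/14, 3/10 · 1/6 = 1/20; these sum to 211/700.
So P(jar C | data) = (1/14) / (211/700) = 50/211.

0.2370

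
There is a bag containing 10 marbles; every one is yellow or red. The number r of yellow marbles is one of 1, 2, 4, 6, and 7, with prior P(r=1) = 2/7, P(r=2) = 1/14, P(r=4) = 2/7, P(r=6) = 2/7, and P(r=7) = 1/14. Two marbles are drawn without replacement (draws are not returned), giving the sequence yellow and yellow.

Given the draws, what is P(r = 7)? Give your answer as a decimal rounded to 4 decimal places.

Compute the likelihood of the observed sequence for each case: P(data | r = 1) = (1/10)(0/9) = 0; P(data | r = 2) = (2/10)(1/9) = 1/45; P(data | r = 4) = (4/10)(3/9) = 2/15; P(data | r = 6) = (6/10)(5/9) = 1/3; P(data | r = 7) = (7/10)(6/9) = 7/15.
The prior-weighted likelihoods are 2/7 · 0 = 0, 1/14 · 1/45 = 1/630, 2/7 · 2/15 = 4/105, 2/7 · 1/3 = 2/21, 1/14 · 7/15 = 1/30; summing to 53/315.
By Bayes' rule, P(r = 7 | data) = (1/30) / (53/315) = 21/106.

0.1981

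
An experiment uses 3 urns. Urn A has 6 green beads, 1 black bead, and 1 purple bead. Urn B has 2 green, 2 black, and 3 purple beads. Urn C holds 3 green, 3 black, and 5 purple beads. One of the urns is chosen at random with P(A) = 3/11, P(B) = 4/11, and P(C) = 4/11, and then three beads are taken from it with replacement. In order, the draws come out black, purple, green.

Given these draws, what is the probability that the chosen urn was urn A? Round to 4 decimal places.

0.1133

For each hypothesis, P(data | H) works out to: P(data | urn A) = (1/8)(1/8)(6/8) = 0.011719; P(data | urn B) = (2/7)(3/7)(2/7) = 0.034985; P(data | urn C) = (3/11)(5/11)(3/11) = 0.033809.
Multiplying each by its prior: 3/11 · 0.011719 = 0.003196, 4/11 · 0.034985 = 0.012722, 4/11 · 0.033809 = 0.012294; summing to 0.028212.
Therefore the posterior P(urn A | data) = (0.003196) / (0.028212) = 0.11328.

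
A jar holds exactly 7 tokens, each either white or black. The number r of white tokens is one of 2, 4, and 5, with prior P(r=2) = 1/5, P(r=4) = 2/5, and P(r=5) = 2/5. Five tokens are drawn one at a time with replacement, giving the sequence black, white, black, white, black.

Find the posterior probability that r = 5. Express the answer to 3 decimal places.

0.227

The likelihood of the observed sequence under each hypothesis: P(data | r = 2) = (5/7)(2/7)(5/7)(2/7)(5/7) = 0.02975; P(data | r = 4) = (3/7)(4/7)(3/7)(4/7)(3/7) = 0.025704; P(data | r = 5) = (2/7)(5/7)(2/7)(5/7)(2/7) = 0.0119.
Multiplying each by its prior: 1/5 · 0.02975 = 0.0059499, 2/5 · 0.025704 = 0.010281, 2/5 · 0.0119 = 0.0047599; these sum to 0.020991.
So P(r = 5 | data) = (0.0047599) / (0.020991) = 0.22676.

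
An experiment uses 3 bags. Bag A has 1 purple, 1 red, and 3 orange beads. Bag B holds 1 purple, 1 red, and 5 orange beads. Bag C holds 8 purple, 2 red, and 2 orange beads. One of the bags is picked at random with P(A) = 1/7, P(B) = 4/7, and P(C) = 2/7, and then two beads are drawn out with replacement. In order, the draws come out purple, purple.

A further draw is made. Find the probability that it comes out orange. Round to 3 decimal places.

For each hypothesis, P(data | H) works out to: P(data | bag A) = (1/5)(1/5) = 0.04; P(data | bag B) = (1/7)(1/7) = 0.020408; P(data | bag C) = (8/12)(8/12) = 0.44444.
Weighting by the prior gives 1/7 · 0.04 = 0.0057143, 4/7 · 0.020408 = 0.011662, 2/7 · 0.44444 = 0.12698; with total 0.14436.
Normalising, the posterior is P(bag A | data) = 0.039584, P(bag B | data) = 0.080783, P(bag C | data) = 0.87963.
The predictive probability is P(orange next | data) = (3/5)(0.039584) + (5/7)(0.080783) + (1/6)(0.87963) = 0.22806.

0.228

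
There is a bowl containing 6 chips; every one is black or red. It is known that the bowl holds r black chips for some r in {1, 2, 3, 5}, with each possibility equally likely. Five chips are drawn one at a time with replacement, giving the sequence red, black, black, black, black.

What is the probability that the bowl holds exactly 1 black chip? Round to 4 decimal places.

0.0053

The likelihood of the observed sequence under each hypothesis: P(data | r = 1) = (5/6)(1/6)(1/6)(1/6)(1/6) = 0.000643; P(data | r = 2) = (4/6)(2/6)(2/6)(2/6)(2/6) = 0.0082305; P(data | r = 3) = (3/6)(3/6)(3/6)(3/6)(3/6) = 0.03125; P(data | r = 5) = (1/6)(5/6)(5/6)(5/6)(5/6) = 0.080376.
The prior-weighted likelihoods are 1/4 · 0.000643 = 0.00016075, 1/4 · 0.0082305 = 0.0020576, 1/4 · 0.03125 = 0.0078125, 1/4 · 0.080376 = 0.020094; these sum to 0.030125.
By Bayes' rule, P(r = 1 | data) = (0.00016075) / (0.030125) = 0.0053362.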